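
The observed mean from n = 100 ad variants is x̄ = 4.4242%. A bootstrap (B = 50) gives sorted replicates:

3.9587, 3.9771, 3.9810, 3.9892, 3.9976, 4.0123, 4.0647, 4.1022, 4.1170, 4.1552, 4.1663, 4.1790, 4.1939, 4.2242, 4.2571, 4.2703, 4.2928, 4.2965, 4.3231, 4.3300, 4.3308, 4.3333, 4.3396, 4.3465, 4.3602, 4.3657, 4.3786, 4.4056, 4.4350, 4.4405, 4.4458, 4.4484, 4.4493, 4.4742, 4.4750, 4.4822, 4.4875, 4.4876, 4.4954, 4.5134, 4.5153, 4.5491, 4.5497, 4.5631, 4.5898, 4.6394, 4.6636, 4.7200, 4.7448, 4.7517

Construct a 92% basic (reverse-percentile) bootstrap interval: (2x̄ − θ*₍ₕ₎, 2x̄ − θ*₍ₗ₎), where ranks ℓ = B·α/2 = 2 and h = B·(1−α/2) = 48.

Percentile endpoints at ranks 2 and 48: θ*₍2₎ = 3.9771, θ*₍48₎ = 4.7200.
Basic interval reflects these around x̄:
  lower = 2 × 4.4242 − 4.7200 = 4.1284
  upper = 2 × 4.4242 − 3.9771 = 4.8713

(4.1284, 4.8713)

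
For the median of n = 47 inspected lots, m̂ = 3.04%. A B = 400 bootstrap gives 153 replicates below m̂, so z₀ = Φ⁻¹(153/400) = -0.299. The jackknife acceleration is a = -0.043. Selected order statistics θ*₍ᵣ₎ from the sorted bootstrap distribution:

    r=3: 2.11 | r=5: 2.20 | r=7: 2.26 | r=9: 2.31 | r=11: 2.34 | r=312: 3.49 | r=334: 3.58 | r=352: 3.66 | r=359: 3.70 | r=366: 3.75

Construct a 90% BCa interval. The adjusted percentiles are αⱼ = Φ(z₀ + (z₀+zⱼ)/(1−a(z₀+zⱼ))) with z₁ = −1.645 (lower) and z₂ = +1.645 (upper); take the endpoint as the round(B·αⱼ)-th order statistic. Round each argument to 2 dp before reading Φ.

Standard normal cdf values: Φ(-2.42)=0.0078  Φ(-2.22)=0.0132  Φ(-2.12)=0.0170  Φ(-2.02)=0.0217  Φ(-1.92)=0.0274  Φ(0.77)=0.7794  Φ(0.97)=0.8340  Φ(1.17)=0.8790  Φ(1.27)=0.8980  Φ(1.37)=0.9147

(2.11, 3.58)

Lower: z₀ + z₁ = -0.299 + (-1.645) = -1.944; 1 − a(z₀+z₁) = 1 − (-0.043)(-1.944) = 0.9164; argument = -0.299 + (-1.944)/0.9164 = -2.4203 → -2.42.
α₁ = Φ(-2.42) = 0.0078; rank = round(400 × 0.0078) = 3; θ*₍3₎ = 2.11.
Upper: z₀ + z₂ = 1.346; 1 − a(z₀+z₂) = 1.0579; argument = 0.9734 → 0.97; α₂ = 0.8340; rank = 334; θ*₍334₎ = 3.58.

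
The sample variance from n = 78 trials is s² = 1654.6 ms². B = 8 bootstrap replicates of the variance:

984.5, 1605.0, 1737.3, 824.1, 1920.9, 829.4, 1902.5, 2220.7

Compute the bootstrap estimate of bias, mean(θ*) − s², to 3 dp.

mean(θ*) = (984.5 + 1605.0 + 1737.3 + 824.1 + 1920.9 + 829.4 + 1902.5 + 2220.7) / 8 = 1503.0500
bias = 1503.0500 − 1654.6

bias = −151.550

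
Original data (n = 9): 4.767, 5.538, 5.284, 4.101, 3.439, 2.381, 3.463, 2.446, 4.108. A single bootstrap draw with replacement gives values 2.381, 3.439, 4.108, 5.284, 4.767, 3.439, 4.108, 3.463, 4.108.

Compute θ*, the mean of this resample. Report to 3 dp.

Mean = (2.381 + 3.439 + 4.108 + 5.284 + 4.767 + 3.439 + 4.108 + 3.463 + 4.108) / 9 = 35.0970 / 9 = 3.900

θ* = 3.900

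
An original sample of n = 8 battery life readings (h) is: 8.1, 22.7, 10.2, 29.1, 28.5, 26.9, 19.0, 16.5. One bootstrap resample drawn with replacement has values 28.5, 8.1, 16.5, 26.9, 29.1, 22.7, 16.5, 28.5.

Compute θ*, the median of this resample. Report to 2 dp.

θ* = 24.80

Sorted: 8.1, 16.5, 16.5, 22.7, 26.9, 28.5, 28.5, 29.1
Median = average of the two middle values = 24.80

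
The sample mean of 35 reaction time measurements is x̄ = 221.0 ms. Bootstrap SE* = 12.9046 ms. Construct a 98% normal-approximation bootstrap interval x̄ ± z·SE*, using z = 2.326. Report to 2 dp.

(190.98, 251.02)

Margin = 2.326 × 12.9046 = 30.016
Interval: 221.0 ± 30.016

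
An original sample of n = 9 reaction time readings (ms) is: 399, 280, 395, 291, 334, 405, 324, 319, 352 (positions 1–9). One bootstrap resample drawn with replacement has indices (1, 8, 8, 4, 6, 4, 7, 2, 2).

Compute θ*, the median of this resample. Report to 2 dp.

Resample values: 399, 319, 319, 291, 405, 291, 324, 280, 280.
Sorted: 280, 280, 291, 291, 319, 319, 324, 399, 405
Median = middle value = 319.00

θ* = 319.00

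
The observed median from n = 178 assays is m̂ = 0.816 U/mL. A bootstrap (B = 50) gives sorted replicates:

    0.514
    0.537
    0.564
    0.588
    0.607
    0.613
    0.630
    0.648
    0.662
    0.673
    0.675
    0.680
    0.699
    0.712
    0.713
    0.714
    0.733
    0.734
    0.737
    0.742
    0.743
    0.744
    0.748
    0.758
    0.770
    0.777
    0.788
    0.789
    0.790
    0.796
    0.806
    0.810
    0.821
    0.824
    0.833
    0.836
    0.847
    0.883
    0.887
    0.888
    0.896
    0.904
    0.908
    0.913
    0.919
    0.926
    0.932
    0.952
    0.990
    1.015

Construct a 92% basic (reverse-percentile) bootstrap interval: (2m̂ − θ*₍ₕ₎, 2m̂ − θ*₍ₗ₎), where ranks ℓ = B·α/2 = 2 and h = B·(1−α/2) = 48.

Percentile endpoints at ranks 2 and 48: θ*₍2₎ = 0.537, θ*₍48₎ = 0.952.
Basic interval reflects these around m̂:
  lower = 2 × 0.816 − 0.952 = 0.680
  upper = 2 × 0.816 − 0.537 = 1.095

(0.680, 1.095)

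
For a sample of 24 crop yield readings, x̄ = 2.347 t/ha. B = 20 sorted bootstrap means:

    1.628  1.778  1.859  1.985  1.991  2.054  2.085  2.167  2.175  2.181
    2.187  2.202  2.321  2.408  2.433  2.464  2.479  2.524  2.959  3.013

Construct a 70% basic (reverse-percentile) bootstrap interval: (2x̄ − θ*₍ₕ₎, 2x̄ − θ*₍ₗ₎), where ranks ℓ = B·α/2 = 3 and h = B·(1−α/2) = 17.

(2.215, 2.835)

Percentile endpoints at ranks 3 and 17: θ*₍3₎ = 1.859, θ*₍17₎ = 2.479.
Basic interval reflects these around x̄:
  lower = 2 × 2.347 − 2.479 = 2.215
  upper = 2 × 2.347 − 1.859 = 2.835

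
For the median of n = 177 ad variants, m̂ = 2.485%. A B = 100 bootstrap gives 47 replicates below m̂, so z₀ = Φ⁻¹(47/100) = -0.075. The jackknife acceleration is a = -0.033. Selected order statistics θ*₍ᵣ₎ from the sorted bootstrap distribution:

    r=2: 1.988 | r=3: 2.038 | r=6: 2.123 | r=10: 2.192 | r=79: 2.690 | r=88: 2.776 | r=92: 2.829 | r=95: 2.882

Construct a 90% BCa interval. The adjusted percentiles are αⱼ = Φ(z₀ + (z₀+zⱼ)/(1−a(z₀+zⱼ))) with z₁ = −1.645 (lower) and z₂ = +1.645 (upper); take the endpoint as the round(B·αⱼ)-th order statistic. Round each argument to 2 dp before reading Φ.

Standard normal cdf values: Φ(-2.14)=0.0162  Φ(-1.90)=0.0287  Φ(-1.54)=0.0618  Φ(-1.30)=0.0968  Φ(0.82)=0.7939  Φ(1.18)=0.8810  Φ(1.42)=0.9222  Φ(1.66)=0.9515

(2.038, 2.829)

Lower: z₀ + z₁ = -0.075 + (-1.645) = -1.720; 1 − a(z₀+z₁) = 1 − (-0.033)(-1.720) = 0.9432; argument = -0.075 + (-1.720)/0.9432 = -1.8985 → -1.90.
α₁ = Φ(-1.90) = 0.0287; rank = round(100 × 0.0287) = 3; θ*₍3₎ = 2.038.
Upper: z₀ + z₂ = 1.570; 1 − a(z₀+z₂) = 1.0518; argument = 1.4177 → 1.42; α₂ = 0.9222; rank = 92; θ*₍92₎ = 2.829.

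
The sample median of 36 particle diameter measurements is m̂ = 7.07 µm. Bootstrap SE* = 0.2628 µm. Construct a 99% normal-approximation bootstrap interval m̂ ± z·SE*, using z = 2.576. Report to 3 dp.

Margin = 2.576 × 0.2628 = 0.6770
Interval: 7.07 ± 0.6770

(6.393, 7.747)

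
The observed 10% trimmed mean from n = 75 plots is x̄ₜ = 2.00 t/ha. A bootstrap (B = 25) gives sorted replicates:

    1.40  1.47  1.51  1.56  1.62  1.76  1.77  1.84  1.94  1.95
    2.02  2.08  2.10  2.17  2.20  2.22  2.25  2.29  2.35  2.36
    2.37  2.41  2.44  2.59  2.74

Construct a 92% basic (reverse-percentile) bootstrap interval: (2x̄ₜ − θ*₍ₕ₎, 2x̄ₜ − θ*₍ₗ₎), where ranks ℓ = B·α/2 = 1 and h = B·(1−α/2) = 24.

Percentile endpoints at ranks 1 and 24: θ*₍1₎ = 1.40, θ*₍24₎ = 2.59.
Basic interval reflects these around x̄ₜ:
  lower = 2 × 2.00 − 2.59 = 1.41
  upper = 2 × 2.00 − 1.40 = 2.60

(1.41, 2.60)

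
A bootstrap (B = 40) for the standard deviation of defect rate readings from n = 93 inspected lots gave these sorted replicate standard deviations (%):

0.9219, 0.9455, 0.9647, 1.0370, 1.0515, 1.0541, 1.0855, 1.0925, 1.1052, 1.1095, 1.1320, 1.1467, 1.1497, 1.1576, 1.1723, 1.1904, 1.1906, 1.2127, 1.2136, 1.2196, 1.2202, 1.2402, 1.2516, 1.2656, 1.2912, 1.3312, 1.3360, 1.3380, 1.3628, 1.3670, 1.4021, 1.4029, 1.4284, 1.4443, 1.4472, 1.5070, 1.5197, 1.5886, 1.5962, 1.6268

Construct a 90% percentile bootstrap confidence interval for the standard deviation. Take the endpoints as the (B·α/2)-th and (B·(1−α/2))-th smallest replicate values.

(0.9455, 1.5886)

α = 0.10; lower rank = 40 × 0.050 = 2; upper rank = 40 × 0.950 = 38.
The 2nd smallest replicate is 0.9455; the 38th is 1.5886.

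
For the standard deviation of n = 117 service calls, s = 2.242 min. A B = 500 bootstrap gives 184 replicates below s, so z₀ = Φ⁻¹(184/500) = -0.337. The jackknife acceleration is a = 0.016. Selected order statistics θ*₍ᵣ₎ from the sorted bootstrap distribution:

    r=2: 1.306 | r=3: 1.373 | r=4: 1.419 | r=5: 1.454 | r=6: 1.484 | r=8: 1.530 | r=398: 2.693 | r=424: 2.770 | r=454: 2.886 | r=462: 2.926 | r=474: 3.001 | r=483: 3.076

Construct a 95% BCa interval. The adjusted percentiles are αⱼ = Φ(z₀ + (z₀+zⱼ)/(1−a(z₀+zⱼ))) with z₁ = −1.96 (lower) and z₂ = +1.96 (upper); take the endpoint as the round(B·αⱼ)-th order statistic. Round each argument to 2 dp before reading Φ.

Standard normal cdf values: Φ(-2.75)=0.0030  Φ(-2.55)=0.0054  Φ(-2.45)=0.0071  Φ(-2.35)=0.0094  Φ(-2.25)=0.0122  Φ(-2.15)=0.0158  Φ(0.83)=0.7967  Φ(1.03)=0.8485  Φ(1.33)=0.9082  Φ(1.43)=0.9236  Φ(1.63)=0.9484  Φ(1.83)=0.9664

(1.373, 2.886)

Lower: z₀ + z₁ = -0.337 + (-1.960) = -2.297; 1 − a(z₀+z₁) = 1 − (0.016)(-2.297) = 1.0368; argument = -0.337 + (-2.297)/1.0368 = -2.5526 → -2.55.
α₁ = Φ(-2.55) = 0.0054; rank = round(500 × 0.0054) = 3; θ*₍3₎ = 1.373.
Upper: z₀ + z₂ = 1.623; 1 − a(z₀+z₂) = 0.9740; argument = 1.3293 → 1.33; α₂ = 0.9082; rank = 454; θ*₍454₎ = 2.886.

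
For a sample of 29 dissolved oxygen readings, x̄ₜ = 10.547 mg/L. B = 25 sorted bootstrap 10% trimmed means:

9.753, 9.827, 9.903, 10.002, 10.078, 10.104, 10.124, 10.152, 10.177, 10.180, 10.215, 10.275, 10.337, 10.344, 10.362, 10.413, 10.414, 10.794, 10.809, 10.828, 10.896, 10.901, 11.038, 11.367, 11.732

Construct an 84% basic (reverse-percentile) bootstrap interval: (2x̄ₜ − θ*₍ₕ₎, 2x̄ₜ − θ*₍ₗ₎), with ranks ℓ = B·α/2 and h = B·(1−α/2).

(10.056, 11.267)

Percentile endpoints at ranks 2 and 23: θ*₍2₎ = 9.827, θ*₍23₎ = 11.038.
Basic interval reflects these around x̄ₜ:
  lower = 2 × 10.547 − 11.038 = 10.056
  upper = 2 × 10.547 − 9.827 = 11.267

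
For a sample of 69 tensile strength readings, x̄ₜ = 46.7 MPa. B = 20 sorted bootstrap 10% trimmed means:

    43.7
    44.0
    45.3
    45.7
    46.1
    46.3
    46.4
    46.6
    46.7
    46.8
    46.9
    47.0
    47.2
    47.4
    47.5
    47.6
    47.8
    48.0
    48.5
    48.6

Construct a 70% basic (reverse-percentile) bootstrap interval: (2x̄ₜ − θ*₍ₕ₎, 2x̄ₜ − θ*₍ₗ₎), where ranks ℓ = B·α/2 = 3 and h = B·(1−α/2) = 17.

(45.6, 48.1)

Percentile endpoints at ranks 3 and 17: θ*₍3₎ = 45.3, θ*₍17₎ = 47.8.
Basic interval reflects these around x̄ₜ:
  lower = 2 × 46.7 − 47.8 = 45.6
  upper = 2 × 46.7 − 45.3 = 48.1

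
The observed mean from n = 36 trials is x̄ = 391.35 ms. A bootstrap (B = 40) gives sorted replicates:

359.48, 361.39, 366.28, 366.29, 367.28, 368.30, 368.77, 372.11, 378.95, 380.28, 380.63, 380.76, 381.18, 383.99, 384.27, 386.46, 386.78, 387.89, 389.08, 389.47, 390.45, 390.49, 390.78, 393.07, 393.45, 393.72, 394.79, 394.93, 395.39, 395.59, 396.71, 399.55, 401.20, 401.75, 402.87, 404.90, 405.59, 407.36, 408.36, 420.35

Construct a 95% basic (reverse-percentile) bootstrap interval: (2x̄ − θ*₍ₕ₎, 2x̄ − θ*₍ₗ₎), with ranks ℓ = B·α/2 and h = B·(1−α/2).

(374.34, 423.22)

Percentile endpoints at ranks 1 and 39: θ*₍1₎ = 359.48, θ*₍39₎ = 408.36.
Basic interval reflects these around x̄:
  lower = 2 × 391.35 − 408.36 = 374.34
  upper = 2 × 391.35 − 359.48 = 423.22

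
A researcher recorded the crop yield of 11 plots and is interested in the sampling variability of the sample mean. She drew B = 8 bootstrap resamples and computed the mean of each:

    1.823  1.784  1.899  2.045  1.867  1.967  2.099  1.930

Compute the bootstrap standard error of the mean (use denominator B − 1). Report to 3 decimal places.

SE* = 0.107

Bootstrap SE is the standard deviation of the 8 replicate means.
Mean of replicates: (1.823 + 1.784 + 1.899 + 2.045 + 1.867 + 1.967 + 2.099 + 1.930) / 8 = 15.4140 / 8 = 1.9267
Sum of squared deviations: (−0.1038)² + (−0.1427)² + (−0.0277)² + (+0.1182)² + (−0.0597)² + (+0.0403)² + (+0.1723)² + (+0.0032)² = 0.0808
Variance = 0.0808 / 7 = 0.0115
SE* = √0.0115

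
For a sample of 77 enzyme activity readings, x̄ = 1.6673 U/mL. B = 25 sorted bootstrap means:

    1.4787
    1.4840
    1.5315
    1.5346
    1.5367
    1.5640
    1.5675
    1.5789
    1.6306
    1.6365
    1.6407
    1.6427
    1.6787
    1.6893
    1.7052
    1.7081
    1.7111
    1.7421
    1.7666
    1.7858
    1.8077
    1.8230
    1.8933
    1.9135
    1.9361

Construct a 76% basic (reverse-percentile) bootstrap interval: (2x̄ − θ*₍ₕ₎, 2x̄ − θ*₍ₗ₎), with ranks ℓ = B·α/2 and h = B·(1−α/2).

(1.5116, 1.8031)

Percentile endpoints at ranks 3 and 22: θ*₍3₎ = 1.5315, θ*₍22₎ = 1.8230.
Basic interval reflects these around x̄:
  lower = 2 × 1.6673 − 1.8230 = 1.5116
  upper = 2 × 1.6673 − 1.5315 = 1.8031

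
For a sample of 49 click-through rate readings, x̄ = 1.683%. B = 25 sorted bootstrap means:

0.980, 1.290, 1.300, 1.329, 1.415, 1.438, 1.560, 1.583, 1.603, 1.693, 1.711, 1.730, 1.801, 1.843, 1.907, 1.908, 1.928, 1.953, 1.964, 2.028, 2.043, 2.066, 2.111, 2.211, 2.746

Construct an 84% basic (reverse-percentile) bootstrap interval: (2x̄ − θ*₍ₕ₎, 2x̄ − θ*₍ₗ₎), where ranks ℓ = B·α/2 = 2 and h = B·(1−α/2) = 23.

Percentile endpoints at ranks 2 and 23: θ*₍2₎ = 1.290, θ*₍23₎ = 2.111.
Basic interval reflects these around x̄:
  lower = 2 × 1.683 − 2.111 = 1.255
  upper = 2 × 1.683 − 1.290 = 2.076

(1.255, 2.076)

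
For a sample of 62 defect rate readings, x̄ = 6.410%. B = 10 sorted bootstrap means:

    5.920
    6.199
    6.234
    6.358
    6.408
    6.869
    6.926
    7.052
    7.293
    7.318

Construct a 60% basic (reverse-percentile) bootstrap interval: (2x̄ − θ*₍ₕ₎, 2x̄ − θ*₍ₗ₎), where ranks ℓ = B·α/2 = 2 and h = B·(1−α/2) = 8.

Percentile endpoints at ranks 2 and 8: θ*₍2₎ = 6.199, θ*₍8₎ = 7.052.
Basic interval reflects these around x̄:
  lower = 2 × 6.410 − 7.052 = 5.768
  upper = 2 × 6.410 − 6.199 = 6.621

(5.768, 6.621)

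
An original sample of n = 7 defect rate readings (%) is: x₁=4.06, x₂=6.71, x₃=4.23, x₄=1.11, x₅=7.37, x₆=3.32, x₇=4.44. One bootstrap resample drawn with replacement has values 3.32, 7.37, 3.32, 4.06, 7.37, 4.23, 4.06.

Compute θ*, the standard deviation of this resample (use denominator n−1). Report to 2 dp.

Mean = 4.8186; sum of squared deviations = 19.0083
s² = 19.0083 / 6 = 3.1680
s = √3.1680 = 1.78

θ* = 1.78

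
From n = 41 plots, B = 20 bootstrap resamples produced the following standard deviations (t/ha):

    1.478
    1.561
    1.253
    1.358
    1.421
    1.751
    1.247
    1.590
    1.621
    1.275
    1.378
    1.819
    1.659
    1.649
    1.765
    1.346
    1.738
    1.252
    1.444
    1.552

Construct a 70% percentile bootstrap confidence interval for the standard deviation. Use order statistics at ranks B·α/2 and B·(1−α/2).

(1.253, 1.738)

Sorted replicates: 1.247, 1.252, 1.253, 1.275, 1.346, 1.358, 1.378, 1.421, 1.444, 1.478, 1.552, 1.561, 1.590, 1.621, 1.649, 1.659, 1.738, 1.751, 1.765, 1.819
α = 0.30; lower rank = 20 × 0.150 = 3; upper rank = 20 × 0.850 = 17.
The 3rd smallest replicate is 1.253; the 17th is 1.738.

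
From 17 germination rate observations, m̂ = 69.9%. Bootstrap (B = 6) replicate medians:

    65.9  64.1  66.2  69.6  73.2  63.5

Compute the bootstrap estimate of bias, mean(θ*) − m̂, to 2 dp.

bias = −2.82

mean(θ*) = (65.9 + 64.1 + 66.2 + 69.6 + 73.2 + 63.5) / 6 = 67.083
bias = 67.083 − 69.9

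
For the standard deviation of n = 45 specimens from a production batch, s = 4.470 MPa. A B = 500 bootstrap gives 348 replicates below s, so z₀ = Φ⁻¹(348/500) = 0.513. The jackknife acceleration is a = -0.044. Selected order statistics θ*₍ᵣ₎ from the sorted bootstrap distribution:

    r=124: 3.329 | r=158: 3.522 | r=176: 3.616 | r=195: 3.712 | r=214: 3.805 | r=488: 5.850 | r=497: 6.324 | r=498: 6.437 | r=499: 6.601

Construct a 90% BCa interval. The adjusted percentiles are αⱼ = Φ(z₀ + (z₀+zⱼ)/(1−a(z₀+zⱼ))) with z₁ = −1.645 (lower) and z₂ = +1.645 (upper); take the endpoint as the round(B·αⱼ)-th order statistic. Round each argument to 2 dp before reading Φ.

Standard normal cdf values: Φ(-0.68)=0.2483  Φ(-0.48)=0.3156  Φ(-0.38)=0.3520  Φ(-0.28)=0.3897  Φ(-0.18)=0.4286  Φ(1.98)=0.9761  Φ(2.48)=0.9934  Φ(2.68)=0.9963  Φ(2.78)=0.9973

Lower: z₀ + z₁ = 0.513 + (-1.645) = -1.132; 1 − a(z₀+z₁) = 1 − (-0.044)(-1.132) = 0.9502; argument = 0.513 + (-1.132)/0.9502 = -0.6783 → -0.68.
α₁ = Φ(-0.68) = 0.2483; rank = round(500 × 0.2483) = 124; θ*₍124₎ = 3.329.
Upper: z₀ + z₂ = 2.158; 1 − a(z₀+z₂) = 1.0950; argument = 2.4839 → 2.48; α₂ = 0.9934; rank = 497; θ*₍497₎ = 6.324.

(3.329, 6.324)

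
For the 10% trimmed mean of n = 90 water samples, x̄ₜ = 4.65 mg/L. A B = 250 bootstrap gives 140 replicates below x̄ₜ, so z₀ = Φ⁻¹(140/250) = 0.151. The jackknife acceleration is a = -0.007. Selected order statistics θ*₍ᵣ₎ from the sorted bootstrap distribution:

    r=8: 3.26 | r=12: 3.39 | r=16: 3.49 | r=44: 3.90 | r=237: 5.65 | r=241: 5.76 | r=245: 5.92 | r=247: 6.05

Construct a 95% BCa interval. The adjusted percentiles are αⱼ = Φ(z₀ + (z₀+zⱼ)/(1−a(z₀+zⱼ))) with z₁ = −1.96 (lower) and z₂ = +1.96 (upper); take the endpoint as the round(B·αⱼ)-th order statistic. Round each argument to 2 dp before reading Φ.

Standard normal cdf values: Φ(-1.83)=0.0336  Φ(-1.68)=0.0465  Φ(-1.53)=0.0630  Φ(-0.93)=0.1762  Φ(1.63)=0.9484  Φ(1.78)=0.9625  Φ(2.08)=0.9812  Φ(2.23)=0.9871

Lower: z₀ + z₁ = 0.151 + (-1.960) = -1.809; 1 − a(z₀+z₁) = 1 − (-0.007)(-1.809) = 0.9873; argument = 0.151 + (-1.809)/0.9873 = -1.6812 → -1.68.
α₁ = Φ(-1.68) = 0.0465; rank = round(250 × 0.0465) = 12; θ*₍12₎ = 3.39.
Upper: z₀ + z₂ = 2.111; 1 − a(z₀+z₂) = 1.0148; argument = 2.2313 → 2.23; α₂ = 0.9871; rank = 247; θ*₍247₎ = 6.05.

(3.39, 6.05)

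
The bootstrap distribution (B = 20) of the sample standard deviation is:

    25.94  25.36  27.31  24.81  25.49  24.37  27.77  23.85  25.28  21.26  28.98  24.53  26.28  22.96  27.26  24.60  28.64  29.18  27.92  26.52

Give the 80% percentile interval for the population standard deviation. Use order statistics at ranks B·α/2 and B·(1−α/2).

Sorted replicates: 21.26, 22.96, 23.85, 24.37, 24.53, 24.60, 24.81, 25.28, 25.36, 25.49, 25.94, 26.28, 26.52, 27.26, 27.31, 27.77, 27.92, 28.64, 28.98, 29.18
α = 0.20; lower rank = 20 × 0.100 = 2; upper rank = 20 × 0.900 = 18.
The 2nd smallest replicate is 22.96; the 18th is 28.64.

(22.96, 28.64)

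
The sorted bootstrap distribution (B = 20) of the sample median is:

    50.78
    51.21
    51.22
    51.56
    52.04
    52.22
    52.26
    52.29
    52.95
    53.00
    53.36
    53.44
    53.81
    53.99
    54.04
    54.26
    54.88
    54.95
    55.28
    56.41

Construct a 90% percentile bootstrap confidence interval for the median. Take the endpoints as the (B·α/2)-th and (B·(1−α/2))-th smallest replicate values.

(50.78, 55.28)

α = 0.10; lower rank = 20 × 0.050 = 1; upper rank = 20 × 0.950 = 19.
The 1st smallest replicate is 50.78; the 19th is 55.28.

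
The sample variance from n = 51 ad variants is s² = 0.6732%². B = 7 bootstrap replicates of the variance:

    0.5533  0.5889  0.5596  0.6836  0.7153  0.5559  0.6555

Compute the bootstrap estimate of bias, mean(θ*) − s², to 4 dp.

mean(θ*) = (0.5533 + 0.5889 + 0.5596 + 0.6836 + 0.7153 + 0.5559 + 0.6555) / 7 = 0.61601
bias = 0.61601 − 0.6732

bias = −0.0572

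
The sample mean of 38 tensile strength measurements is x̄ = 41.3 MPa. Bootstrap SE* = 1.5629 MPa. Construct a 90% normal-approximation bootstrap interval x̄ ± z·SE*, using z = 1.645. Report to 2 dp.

Margin = 1.645 × 1.5629 = 2.571
Interval: 41.3 ± 2.571

(38.73, 43.87)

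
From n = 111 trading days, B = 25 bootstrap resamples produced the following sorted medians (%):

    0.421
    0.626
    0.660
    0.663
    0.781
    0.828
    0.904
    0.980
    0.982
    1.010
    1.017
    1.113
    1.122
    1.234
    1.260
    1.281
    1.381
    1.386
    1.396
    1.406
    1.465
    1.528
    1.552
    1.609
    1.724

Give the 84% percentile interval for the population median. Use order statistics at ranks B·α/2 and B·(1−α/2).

α = 0.16; lower rank = 25 × 0.080 = 2; upper rank = 25 × 0.920 = 23.
The 2nd smallest replicate is 0.626; the 23rd is 1.552.

(0.626, 1.552)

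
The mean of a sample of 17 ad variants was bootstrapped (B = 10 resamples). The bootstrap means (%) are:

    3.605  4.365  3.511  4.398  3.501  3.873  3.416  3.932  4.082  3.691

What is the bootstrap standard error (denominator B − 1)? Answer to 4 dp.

SE* = 0.3552

Bootstrap SE is the standard deviation of the 10 replicate means.
Mean of replicates: (3.605 + 4.365 + 3.511 + 4.398 + 3.501 + 3.873 + 3.416 + 3.932 + 4.082 + 3.691) / 10 = 38.37400 / 10 = 3.83740
Sum of squared deviations: (−0.23240)² + (+0.52760)² + (−0.32640)² + (+0.56060)² + (−0.33640)² + (+0.03560)² + (−0.42140)² + (+0.09460)² + (+0.24460)² + (−0.14640)² = 1.13540
Variance = 1.13540 / 9 = 0.12616
SE* = √0.12616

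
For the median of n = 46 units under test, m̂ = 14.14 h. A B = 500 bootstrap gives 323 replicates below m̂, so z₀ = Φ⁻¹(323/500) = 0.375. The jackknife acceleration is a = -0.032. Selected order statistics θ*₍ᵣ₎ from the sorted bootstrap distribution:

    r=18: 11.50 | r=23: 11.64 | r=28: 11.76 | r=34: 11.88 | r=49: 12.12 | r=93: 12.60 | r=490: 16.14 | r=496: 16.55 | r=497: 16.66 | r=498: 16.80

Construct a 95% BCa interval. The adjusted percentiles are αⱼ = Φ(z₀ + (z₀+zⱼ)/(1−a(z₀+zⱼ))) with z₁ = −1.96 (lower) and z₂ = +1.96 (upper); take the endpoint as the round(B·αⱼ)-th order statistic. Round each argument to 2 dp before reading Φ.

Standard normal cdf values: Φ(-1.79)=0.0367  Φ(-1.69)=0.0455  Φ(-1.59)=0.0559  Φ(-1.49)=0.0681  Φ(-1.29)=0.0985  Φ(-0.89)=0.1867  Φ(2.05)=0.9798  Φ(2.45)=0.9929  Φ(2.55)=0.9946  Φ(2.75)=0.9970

Lower: z₀ + z₁ = 0.375 + (-1.960) = -1.585; 1 − a(z₀+z₁) = 1 − (-0.032)(-1.585) = 0.9493; argument = 0.375 + (-1.585)/0.9493 = -1.2947 → -1.29.
α₁ = Φ(-1.29) = 0.0985; rank = round(500 × 0.0985) = 49; θ*₍49₎ = 12.12.
Upper: z₀ + z₂ = 2.335; 1 − a(z₀+z₂) = 1.0747; argument = 2.5477 → 2.55; α₂ = 0.9946; rank = 497; θ*₍497₎ = 16.66.

(12.12, 16.66)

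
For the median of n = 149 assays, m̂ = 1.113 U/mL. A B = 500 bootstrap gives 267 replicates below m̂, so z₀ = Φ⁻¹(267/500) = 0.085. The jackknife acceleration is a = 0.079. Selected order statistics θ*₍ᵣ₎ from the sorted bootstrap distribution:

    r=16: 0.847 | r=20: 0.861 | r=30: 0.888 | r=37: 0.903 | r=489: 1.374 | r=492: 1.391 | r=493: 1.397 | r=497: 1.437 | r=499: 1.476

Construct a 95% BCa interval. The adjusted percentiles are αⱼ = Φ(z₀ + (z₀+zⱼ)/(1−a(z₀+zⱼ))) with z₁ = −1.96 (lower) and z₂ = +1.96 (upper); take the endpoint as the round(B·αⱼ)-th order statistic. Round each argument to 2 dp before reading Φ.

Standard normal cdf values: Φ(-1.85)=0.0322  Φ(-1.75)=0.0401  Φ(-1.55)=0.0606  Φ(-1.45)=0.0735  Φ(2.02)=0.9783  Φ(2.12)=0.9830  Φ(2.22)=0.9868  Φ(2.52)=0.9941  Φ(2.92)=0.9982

Lower: z₀ + z₁ = 0.085 + (-1.960) = -1.875; 1 − a(z₀+z₁) = 1 − (0.079)(-1.875) = 1.1481; argument = 0.085 + (-1.875)/1.1481 = -1.5481 → -1.55.
α₁ = Φ(-1.55) = 0.0606; rank = round(500 × 0.0606) = 30; θ*₍30₎ = 0.888.
Upper: z₀ + z₂ = 2.045; 1 − a(z₀+z₂) = 0.8384; argument = 2.5240 → 2.52; α₂ = 0.9941; rank = 497; θ*₍497₎ = 1.437.

(0.888, 1.437)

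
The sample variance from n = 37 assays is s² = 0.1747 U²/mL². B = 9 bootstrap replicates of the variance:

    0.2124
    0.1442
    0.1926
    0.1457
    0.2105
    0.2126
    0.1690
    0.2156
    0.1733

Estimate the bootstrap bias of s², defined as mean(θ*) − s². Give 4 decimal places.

bias = +0.0115

mean(θ*) = (0.2124 + 0.1442 + 0.1926 + 0.1457 + 0.2105 + 0.2126 + 0.1690 + 0.2156 + 0.1733) / 9 = 0.18621
bias = 0.18621 − 0.1747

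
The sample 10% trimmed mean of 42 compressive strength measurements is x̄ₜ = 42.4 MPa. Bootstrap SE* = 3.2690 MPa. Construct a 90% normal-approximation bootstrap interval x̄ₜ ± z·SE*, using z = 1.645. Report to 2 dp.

Margin = 1.645 × 3.2690 = 5.378
Interval: 42.4 ± 5.378

(37.02, 47.78)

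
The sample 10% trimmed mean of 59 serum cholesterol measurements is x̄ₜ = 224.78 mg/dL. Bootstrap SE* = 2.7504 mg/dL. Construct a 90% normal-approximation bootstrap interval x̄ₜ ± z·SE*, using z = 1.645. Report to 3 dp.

(220.256, 229.304)

Margin = 1.645 × 2.7504 = 4.5244
Interval: 224.78 ± 4.5244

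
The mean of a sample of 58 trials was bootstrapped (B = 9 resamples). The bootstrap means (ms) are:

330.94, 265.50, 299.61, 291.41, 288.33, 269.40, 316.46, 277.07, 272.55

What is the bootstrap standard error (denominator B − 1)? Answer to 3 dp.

Bootstrap SE is the standard deviation of the 9 replicate means.
Mean of replicates: (330.94 + 265.50 + 299.61 + 291.41 + 288.33 + 269.40 + 316.46 + 277.07 + 272.55) / 9 = 2611.2700 / 9 = 290.1411
Sum of squared deviations: (+40.7989)² + (−24.6411)² + (+9.4689)² + (+1.2689)² + (−1.8111)² + (−20.7411)² + (+26.3189)² + (−13.0711)² + (−17.5911)² = 3969.4625
Variance = 3969.4625 / 8 = 496.1828
SE* = √496.1828

SE* = 22.275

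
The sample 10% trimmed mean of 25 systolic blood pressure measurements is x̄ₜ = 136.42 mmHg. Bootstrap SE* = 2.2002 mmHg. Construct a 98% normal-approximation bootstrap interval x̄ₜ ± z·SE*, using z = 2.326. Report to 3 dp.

Margin = 2.326 × 2.2002 = 5.1177
Interval: 136.42 ± 5.1177

(131.302, 141.538)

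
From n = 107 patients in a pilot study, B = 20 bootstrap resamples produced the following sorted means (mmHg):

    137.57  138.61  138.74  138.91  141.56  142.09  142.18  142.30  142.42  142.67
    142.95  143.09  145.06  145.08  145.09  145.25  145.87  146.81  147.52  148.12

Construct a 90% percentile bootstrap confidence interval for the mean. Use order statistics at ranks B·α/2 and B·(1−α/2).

α = 0.10; lower rank = 20 × 0.050 = 1; upper rank = 20 × 0.950 = 19.
The 1st smallest replicate is 137.57; the 19th is 147.52.

(137.57, 147.52)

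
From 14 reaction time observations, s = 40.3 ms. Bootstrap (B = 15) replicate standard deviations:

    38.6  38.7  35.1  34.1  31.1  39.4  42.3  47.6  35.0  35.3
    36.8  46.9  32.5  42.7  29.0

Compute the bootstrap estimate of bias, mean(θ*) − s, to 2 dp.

bias = −2.63

mean(θ*) = (38.6 + 38.7 + 35.1 + 34.1 + 31.1 + 39.4 + 42.3 + 47.6 + 35.0 + 35.3 + 36.8 + 46.9 + 32.5 + 42.7 + 29.0) / 15 = 37.673
bias = 37.673 − 40.3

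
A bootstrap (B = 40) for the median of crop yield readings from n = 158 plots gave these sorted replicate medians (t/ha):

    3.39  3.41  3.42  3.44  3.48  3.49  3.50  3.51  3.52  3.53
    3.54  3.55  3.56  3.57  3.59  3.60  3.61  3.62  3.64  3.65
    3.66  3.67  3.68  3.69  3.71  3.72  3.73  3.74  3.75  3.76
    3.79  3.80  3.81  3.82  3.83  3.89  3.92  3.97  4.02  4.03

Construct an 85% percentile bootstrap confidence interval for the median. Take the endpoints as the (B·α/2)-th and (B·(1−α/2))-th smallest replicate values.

α = 0.15; lower rank = 40 × 0.075 = 3; upper rank = 40 × 0.925 = 37.
The 3rd smallest replicate is 3.42; the 37th is 3.92.

(3.42, 3.92)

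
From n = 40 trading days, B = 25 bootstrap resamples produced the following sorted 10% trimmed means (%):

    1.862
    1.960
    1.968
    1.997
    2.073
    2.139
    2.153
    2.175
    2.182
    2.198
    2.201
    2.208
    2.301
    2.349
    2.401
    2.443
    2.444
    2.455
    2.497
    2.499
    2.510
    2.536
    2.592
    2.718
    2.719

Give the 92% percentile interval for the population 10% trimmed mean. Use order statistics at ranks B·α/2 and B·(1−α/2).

α = 0.08; lower rank = 25 × 0.040 = 1; upper rank = 25 × 0.960 = 24.
The 1st smallest replicate is 1.862; the 24th is 2.718.

(1.862, 2.718)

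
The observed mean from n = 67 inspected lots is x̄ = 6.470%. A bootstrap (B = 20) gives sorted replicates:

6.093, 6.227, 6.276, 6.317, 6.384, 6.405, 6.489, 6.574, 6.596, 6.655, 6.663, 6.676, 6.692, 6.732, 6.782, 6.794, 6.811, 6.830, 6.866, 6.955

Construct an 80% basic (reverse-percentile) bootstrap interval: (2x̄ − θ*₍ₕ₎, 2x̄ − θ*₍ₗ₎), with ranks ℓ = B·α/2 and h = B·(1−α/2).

(6.110, 6.713)

Percentile endpoints at ranks 2 and 18: θ*₍2₎ = 6.227, θ*₍18₎ = 6.830.
Basic interval reflects these around x̄:
  lower = 2 × 6.470 − 6.830 = 6.110
  upper = 2 × 6.470 − 6.227 = 6.713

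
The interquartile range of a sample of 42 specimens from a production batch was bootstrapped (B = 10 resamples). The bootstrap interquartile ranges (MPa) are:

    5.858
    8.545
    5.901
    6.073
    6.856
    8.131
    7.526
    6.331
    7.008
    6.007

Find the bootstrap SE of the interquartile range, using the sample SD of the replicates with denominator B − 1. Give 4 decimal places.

SE* = 0.9694

Bootstrap SE is the standard deviation of the 10 replicate interquartile ranges.
Mean of replicates: (5.858 + 8.545 + 5.901 + 6.073 + 6.856 + 8.131 + 7.526 + 6.331 + 7.008 + 6.007) / 10 = 68.23600 / 10 = 6.82360
Sum of squared deviations: (−0.96560)² + (+1.72140)² + (−0.92260)² + (−0.75060)² + (+0.03240)² + (+1.30740)² + (+0.70240)² + (−0.49260)² + (+0.18440)² + (−0.81660)² = 8.45740
Variance = 8.45740 / 9 = 0.93971
SE* = √0.93971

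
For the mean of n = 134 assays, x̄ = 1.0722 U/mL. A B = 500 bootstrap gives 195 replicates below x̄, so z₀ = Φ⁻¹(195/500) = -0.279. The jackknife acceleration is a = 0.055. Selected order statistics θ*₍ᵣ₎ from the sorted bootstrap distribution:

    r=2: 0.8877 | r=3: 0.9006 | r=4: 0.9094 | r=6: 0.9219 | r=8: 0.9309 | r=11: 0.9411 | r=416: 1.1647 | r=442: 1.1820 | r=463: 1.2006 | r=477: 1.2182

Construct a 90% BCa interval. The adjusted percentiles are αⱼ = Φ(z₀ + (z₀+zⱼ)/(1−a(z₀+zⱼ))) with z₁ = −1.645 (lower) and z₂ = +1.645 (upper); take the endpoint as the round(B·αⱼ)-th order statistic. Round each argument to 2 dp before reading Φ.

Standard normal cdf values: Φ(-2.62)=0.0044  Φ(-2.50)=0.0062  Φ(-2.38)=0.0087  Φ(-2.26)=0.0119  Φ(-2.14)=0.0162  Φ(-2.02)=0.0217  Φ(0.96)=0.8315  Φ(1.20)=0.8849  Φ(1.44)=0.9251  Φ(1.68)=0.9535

(0.9411, 1.1820)

Lower: z₀ + z₁ = -0.279 + (-1.645) = -1.924; 1 − a(z₀+z₁) = 1 − (0.055)(-1.924) = 1.1058; argument = -0.279 + (-1.924)/1.1058 = -2.0189 → -2.02.
α₁ = Φ(-2.02) = 0.0217; rank = round(500 × 0.0217) = 11; θ*₍11₎ = 0.9411.
Upper: z₀ + z₂ = 1.366; 1 − a(z₀+z₂) = 0.9249; argument = 1.1980 → 1.20; α₂ = 0.8849; rank = 442; θ*₍442₎ = 1.1820.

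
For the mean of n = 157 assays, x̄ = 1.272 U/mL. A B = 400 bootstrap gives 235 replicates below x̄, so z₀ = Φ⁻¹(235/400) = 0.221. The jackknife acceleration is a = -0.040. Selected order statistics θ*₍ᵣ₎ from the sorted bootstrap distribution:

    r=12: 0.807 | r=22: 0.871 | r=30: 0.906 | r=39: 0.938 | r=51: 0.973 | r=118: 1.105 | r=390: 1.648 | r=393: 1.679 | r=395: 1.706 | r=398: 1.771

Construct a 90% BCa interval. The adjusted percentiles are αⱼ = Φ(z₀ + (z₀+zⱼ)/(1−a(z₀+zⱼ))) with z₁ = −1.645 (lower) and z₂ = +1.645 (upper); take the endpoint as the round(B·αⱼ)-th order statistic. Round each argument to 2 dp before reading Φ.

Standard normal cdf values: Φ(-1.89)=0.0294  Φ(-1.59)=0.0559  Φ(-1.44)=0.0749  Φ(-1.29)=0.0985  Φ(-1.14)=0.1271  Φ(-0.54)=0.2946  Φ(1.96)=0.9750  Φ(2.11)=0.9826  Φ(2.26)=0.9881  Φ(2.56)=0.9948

Lower: z₀ + z₁ = 0.221 + (-1.645) = -1.424; 1 − a(z₀+z₁) = 1 − (-0.040)(-1.424) = 0.9430; argument = 0.221 + (-1.424)/0.9430 = -1.2890 → -1.29.
α₁ = Φ(-1.29) = 0.0985; rank = round(400 × 0.0985) = 39; θ*₍39₎ = 0.938.
Upper: z₀ + z₂ = 1.866; 1 − a(z₀+z₂) = 1.0746; argument = 1.9574 → 1.96; α₂ = 0.9750; rank = 390; θ*₍390₎ = 1.648.

(0.938, 1.648)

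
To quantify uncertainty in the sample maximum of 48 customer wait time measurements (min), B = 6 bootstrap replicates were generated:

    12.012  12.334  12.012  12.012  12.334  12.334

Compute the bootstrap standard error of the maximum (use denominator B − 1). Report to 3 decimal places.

SE* = 0.176

Bootstrap SE is the standard deviation of the 6 replicate maximums.
Mean of replicates: (12.012 + 12.334 + 12.012 + 12.012 + 12.334 + 12.334) / 6 = 73.0380 / 6 = 12.1730
Sum of squared deviations: (−0.1610)² + (+0.1610)² + (−0.1610)² + (−0.1610)² + (+0.1610)² + (+0.1610)² = 0.1555
Variance = 0.1555 / 5 = 0.0311
SE* = √0.0311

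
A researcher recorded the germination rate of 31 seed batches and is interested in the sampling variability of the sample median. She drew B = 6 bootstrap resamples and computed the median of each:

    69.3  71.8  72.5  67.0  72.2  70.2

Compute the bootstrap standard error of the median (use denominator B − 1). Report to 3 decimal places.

Bootstrap SE is the standard deviation of the 6 replicate medians.
Mean of replicates: (69.3 + 71.8 + 72.5 + 67.0 + 72.2 + 70.2) / 6 = 423.0000 / 6 = 70.5000
Sum of squared deviations: (−1.2000)² + (+1.3000)² + (+2.0000)² + (−3.5000)² + (+1.7000)² + (−0.3000)² = 22.3600
Variance = 22.3600 / 5 = 4.4720
SE* = √4.4720

SE* = 2.115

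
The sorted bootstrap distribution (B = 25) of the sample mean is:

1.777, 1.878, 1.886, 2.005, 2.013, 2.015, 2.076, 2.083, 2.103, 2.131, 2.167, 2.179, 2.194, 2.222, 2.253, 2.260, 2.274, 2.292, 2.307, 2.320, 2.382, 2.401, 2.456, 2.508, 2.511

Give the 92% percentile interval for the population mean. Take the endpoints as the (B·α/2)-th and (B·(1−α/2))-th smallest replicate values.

(1.777, 2.508)

α = 0.08; lower rank = 25 × 0.040 = 1; upper rank = 25 × 0.960 = 24.
The 1st smallest replicate is 1.777; the 24th is 2.508.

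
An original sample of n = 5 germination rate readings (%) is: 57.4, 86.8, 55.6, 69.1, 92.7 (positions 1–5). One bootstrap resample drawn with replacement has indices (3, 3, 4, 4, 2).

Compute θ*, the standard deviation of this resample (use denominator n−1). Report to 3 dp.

θ* = 12.850

Resample values: 55.6, 55.6, 69.1, 69.1, 86.8.
Mean = 67.2400; sum of squared deviations = 660.4920
s² = 660.4920 / 4 = 165.1230
s = √165.1230 = 12.850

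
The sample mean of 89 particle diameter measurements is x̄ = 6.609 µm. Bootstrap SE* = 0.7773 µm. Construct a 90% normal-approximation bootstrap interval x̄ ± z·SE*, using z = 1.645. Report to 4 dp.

Margin = 1.645 × 0.7773 = 1.27866
Interval: 6.609 ± 1.27866

(5.3303, 7.8877)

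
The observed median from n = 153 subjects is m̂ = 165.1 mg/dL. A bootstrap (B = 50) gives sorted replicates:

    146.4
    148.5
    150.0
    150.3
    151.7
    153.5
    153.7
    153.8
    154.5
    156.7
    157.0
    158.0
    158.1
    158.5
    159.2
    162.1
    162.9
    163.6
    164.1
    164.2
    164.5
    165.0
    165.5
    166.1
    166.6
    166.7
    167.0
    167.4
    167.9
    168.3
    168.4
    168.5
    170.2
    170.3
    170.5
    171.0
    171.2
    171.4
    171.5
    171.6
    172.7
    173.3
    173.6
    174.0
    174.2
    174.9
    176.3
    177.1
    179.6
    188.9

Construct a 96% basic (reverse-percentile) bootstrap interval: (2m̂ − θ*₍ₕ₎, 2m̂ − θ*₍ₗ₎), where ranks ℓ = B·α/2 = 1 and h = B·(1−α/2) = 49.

(150.6, 183.8)

Percentile endpoints at ranks 1 and 49: θ*₍1₎ = 146.4, θ*₍49₎ = 179.6.
Basic interval reflects these around m̂:
  lower = 2 × 165.1 − 179.6 = 150.6
  upper = 2 × 165.1 − 146.4 = 183.8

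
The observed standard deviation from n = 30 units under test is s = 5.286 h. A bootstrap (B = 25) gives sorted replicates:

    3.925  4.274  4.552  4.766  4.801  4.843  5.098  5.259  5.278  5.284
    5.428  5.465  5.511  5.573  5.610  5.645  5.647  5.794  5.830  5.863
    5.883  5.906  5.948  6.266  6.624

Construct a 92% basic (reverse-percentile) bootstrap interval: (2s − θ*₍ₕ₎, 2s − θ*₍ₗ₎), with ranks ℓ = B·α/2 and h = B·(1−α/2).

(4.306, 6.647)

Percentile endpoints at ranks 1 and 24: θ*₍1₎ = 3.925, θ*₍24₎ = 6.266.
Basic interval reflects these around s:
  lower = 2 × 5.286 − 6.266 = 4.306
  upper = 2 × 5.286 − 3.925 = 6.647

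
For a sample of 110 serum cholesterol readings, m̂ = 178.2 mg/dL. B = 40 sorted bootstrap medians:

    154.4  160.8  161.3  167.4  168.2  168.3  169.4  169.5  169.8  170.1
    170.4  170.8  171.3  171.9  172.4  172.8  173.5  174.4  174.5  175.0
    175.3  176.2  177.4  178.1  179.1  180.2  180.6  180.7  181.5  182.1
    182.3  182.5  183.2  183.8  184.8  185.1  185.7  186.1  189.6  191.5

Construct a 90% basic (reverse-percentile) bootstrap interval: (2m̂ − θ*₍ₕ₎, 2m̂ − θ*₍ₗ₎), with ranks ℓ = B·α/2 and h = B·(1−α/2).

(170.3, 195.6)

Percentile endpoints at ranks 2 and 38: θ*₍2₎ = 160.8, θ*₍38₎ = 186.1.
Basic interval reflects these around m̂:
  lower = 2 × 178.2 − 186.1 = 170.3
  upper = 2 × 178.2 − 160.8 = 195.6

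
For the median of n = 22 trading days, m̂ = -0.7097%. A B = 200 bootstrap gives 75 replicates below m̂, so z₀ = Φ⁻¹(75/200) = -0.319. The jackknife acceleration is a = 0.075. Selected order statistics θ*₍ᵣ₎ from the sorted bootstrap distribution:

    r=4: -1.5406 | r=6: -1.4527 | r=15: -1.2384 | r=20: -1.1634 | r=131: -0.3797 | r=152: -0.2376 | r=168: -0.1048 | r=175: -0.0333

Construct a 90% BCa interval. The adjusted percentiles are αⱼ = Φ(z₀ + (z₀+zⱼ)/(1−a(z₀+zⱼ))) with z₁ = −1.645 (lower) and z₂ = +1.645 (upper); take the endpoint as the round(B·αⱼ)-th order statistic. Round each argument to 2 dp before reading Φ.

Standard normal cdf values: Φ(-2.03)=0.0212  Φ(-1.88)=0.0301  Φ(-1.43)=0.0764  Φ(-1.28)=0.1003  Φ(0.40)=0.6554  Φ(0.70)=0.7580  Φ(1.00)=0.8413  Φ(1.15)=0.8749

(-1.5406, -0.0333)

Lower: z₀ + z₁ = -0.319 + (-1.645) = -1.964; 1 − a(z₀+z₁) = 1 − (0.075)(-1.964) = 1.1473; argument = -0.319 + (-1.964)/1.1473 = -2.0308 → -2.03.
α₁ = Φ(-2.03) = 0.0212; rank = round(200 × 0.0212) = 4; θ*₍4₎ = -1.5406.
Upper: z₀ + z₂ = 1.326; 1 − a(z₀+z₂) = 0.9005; argument = 1.1534 → 1.15; α₂ = 0.8749; rank = 175; θ*₍175₎ = -0.0333.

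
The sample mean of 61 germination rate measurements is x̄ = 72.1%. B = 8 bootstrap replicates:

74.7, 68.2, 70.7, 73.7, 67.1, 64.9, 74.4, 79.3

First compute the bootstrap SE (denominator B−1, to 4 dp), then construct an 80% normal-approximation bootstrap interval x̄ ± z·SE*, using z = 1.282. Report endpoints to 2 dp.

(66.00, 78.20)

Mean of replicates = 71.6250; sum of squared deviations = 158.6550; SE* = √(158.6550/7) = 4.7608
Margin = 1.282 × 4.7608 = 6.103
Interval: 72.1 ± 6.103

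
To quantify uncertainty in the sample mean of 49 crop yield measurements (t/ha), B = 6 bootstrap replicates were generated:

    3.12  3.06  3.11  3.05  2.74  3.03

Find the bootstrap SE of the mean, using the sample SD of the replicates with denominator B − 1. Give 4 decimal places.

SE* = 0.1408

Bootstrap SE is the standard deviation of the 6 replicate means.
Mean of replicates: (3.12 + 3.06 + 3.11 + 3.05 + 2.74 + 3.03) / 6 = 18.11000 / 6 = 3.01833
Sum of squared deviations: (+0.10167)² + (+0.04167)² + (+0.09167)² + (+0.03167)² + (−0.27833)² + (+0.01167)² = 0.09908
Variance = 0.09908 / 5 = 0.01982
SE* = √0.01982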